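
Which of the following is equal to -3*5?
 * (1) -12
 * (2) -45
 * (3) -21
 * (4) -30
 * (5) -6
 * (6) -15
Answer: 6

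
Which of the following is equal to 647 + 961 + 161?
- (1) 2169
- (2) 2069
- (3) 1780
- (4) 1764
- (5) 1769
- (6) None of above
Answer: 5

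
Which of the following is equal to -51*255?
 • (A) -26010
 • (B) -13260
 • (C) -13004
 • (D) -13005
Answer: D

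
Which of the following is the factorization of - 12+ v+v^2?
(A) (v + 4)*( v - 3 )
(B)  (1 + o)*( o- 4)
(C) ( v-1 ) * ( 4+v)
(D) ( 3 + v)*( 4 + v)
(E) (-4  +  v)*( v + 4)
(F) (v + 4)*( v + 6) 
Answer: A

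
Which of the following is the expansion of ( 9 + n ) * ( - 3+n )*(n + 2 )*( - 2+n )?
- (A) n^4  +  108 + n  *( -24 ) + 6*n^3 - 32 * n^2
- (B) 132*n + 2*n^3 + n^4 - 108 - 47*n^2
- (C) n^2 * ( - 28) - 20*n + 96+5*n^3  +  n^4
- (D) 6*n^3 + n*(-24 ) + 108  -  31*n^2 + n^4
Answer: D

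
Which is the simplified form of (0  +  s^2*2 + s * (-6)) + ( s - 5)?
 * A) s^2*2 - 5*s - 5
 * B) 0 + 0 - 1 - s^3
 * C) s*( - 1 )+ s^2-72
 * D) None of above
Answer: A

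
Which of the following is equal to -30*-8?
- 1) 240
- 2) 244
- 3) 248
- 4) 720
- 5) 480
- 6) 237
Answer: 1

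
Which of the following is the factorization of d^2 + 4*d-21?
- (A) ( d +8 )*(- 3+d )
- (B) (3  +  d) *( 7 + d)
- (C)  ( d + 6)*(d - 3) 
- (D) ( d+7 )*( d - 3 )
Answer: D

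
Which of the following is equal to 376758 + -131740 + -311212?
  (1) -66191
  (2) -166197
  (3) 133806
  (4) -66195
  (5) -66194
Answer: 5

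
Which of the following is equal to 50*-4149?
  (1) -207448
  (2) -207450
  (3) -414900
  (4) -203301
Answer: 2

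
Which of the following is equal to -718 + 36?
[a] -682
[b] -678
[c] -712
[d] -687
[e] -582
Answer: a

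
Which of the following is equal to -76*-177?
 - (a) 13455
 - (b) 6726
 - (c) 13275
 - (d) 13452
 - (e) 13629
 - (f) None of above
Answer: d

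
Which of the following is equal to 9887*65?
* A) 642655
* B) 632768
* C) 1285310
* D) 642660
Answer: A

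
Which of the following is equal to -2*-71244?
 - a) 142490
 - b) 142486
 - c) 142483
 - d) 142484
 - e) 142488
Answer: e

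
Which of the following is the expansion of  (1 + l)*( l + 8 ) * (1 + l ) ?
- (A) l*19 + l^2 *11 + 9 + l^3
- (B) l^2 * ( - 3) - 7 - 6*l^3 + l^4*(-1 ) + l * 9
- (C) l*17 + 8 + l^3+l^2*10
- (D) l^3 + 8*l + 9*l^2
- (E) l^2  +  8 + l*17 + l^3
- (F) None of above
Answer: C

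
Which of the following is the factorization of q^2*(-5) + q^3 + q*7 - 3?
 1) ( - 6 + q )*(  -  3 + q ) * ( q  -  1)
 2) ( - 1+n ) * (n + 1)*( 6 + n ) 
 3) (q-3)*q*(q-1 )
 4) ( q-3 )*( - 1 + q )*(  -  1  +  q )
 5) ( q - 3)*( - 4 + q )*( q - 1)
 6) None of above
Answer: 4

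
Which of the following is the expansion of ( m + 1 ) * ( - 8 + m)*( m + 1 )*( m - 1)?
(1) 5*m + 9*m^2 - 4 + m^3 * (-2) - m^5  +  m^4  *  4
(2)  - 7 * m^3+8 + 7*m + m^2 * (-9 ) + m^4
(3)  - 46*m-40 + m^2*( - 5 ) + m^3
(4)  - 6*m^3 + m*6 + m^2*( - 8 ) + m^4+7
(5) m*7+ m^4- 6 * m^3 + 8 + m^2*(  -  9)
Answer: 2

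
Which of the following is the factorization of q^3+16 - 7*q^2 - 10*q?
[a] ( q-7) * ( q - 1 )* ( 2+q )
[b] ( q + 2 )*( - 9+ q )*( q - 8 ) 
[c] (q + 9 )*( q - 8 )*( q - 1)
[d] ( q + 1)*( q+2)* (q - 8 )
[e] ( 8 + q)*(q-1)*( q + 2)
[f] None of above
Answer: f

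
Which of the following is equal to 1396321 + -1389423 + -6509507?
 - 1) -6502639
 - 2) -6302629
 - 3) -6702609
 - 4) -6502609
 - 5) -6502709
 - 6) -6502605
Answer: 4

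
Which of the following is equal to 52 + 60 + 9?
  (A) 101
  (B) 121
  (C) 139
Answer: B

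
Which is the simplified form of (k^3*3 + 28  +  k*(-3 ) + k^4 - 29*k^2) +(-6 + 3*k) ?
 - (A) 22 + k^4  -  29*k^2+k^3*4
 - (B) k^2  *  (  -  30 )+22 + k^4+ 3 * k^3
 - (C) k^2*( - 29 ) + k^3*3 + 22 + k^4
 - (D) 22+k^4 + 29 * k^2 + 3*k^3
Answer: C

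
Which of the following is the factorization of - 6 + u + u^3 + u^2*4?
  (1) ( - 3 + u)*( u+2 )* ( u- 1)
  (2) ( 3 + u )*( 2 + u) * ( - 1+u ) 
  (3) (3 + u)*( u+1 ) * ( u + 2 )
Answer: 2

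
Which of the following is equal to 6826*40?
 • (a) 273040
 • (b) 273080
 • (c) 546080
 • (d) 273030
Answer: a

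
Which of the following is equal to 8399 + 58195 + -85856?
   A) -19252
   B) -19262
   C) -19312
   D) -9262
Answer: B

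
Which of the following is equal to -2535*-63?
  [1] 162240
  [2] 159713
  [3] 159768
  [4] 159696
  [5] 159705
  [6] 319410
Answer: 5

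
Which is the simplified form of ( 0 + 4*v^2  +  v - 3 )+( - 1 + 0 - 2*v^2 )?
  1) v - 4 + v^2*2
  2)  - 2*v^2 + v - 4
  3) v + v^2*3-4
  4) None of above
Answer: 1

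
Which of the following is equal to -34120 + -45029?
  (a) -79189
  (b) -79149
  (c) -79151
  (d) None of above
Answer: b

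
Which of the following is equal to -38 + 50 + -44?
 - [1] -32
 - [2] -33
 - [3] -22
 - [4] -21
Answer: 1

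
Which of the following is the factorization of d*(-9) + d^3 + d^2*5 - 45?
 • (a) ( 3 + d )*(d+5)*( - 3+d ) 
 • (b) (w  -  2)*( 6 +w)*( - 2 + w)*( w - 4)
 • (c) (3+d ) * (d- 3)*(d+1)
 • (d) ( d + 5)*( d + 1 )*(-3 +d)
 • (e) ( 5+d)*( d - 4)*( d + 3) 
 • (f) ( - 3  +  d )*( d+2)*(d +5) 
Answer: a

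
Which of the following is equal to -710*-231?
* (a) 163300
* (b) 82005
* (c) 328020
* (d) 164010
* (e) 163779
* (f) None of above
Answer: d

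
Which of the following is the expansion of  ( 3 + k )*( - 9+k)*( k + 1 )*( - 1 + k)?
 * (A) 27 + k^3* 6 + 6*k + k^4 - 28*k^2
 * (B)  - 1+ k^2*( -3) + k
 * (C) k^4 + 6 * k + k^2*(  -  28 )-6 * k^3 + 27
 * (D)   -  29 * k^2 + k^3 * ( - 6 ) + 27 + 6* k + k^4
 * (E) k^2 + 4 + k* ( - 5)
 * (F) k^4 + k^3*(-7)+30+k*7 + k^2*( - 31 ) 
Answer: C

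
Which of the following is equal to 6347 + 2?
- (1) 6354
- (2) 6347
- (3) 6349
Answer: 3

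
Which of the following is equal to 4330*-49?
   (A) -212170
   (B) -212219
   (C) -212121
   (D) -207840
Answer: A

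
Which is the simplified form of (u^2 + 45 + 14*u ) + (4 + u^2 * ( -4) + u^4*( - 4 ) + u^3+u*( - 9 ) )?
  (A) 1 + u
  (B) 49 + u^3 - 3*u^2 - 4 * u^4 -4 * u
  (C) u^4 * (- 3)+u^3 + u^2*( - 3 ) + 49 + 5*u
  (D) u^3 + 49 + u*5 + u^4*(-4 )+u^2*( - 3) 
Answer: D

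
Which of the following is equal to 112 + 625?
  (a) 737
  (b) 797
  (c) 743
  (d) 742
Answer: a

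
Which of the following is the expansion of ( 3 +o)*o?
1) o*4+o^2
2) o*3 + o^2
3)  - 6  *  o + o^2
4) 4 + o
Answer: 2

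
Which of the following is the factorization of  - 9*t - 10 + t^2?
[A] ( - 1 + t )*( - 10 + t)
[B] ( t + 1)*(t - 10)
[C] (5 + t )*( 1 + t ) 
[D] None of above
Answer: B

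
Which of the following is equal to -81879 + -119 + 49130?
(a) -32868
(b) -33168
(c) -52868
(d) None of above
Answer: a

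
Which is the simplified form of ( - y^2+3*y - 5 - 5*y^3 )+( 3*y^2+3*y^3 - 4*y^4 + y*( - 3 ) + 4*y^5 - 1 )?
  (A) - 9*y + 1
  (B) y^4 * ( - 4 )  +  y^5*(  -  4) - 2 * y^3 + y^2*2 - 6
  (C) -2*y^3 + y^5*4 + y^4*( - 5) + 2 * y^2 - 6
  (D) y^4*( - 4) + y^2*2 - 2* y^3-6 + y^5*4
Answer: D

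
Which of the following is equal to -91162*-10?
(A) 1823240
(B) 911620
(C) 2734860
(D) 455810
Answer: B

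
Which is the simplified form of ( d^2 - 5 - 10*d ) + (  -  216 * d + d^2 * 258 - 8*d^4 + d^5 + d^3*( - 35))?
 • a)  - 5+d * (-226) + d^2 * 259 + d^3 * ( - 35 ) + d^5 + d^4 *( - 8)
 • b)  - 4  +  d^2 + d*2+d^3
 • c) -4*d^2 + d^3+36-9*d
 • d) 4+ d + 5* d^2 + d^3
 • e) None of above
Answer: a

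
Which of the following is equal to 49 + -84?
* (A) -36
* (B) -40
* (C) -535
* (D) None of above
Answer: D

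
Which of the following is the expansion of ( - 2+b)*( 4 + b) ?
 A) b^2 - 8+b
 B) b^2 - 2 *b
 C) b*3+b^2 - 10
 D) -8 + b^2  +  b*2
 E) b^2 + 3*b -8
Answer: D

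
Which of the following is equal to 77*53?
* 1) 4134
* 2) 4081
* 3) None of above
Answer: 2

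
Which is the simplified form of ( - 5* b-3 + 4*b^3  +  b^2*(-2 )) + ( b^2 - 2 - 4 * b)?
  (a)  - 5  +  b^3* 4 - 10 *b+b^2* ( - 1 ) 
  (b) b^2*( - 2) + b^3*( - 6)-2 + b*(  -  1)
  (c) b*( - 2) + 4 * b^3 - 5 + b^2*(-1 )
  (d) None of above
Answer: d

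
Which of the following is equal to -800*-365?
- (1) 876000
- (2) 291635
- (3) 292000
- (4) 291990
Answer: 3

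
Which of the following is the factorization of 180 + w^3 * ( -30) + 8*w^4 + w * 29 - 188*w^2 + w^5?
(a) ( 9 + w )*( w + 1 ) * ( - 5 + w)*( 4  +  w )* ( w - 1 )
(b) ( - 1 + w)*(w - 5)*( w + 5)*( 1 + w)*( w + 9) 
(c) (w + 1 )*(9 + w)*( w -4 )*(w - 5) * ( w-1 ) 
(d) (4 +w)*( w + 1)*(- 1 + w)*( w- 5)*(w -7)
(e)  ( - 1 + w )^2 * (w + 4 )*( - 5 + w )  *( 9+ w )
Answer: a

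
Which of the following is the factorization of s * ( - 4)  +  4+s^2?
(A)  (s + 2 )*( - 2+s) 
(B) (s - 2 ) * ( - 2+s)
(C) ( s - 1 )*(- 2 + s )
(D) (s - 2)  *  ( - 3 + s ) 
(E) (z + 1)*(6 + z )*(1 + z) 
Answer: B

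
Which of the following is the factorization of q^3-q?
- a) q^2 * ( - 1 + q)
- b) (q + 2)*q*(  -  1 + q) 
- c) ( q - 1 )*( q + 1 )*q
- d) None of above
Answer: c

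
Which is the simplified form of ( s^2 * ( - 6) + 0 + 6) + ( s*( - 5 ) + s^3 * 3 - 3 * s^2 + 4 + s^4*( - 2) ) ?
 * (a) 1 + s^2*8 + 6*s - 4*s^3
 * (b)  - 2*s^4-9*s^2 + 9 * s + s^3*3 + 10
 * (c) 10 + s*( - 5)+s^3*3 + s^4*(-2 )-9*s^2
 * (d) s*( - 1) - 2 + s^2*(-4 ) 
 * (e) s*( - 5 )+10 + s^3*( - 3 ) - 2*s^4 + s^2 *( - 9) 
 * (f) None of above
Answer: c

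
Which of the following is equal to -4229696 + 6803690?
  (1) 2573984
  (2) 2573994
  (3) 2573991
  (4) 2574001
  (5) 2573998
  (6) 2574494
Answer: 2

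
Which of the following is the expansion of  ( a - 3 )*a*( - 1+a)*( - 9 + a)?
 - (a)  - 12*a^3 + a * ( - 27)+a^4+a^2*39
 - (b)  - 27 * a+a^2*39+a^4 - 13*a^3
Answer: b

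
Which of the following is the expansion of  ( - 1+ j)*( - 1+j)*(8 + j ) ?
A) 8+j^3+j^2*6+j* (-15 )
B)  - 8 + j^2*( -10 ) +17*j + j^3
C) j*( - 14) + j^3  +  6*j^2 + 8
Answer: A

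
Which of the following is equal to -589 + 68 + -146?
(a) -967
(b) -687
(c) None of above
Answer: c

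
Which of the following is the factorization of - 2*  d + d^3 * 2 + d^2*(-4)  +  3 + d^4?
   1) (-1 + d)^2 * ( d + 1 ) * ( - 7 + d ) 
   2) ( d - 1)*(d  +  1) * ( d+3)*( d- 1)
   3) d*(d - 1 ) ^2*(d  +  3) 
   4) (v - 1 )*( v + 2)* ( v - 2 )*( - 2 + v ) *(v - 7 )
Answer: 2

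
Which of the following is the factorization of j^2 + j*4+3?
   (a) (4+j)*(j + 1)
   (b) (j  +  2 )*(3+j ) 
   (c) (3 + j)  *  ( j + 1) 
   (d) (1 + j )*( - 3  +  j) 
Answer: c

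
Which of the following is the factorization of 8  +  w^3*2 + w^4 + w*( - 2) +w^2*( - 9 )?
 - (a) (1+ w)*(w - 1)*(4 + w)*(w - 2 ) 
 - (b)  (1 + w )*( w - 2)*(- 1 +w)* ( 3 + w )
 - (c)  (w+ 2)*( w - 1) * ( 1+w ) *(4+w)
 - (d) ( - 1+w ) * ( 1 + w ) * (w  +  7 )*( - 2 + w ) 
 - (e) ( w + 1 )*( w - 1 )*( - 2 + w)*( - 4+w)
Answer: a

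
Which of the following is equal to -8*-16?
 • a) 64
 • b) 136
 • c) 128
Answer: c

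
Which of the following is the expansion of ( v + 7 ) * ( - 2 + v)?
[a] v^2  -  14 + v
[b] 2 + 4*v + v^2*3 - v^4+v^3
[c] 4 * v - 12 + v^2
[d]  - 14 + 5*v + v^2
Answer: d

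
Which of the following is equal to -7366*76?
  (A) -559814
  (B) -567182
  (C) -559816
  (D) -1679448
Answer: C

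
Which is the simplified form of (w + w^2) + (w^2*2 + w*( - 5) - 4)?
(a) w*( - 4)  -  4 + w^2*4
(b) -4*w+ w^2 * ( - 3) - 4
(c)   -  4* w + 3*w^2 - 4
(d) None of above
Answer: c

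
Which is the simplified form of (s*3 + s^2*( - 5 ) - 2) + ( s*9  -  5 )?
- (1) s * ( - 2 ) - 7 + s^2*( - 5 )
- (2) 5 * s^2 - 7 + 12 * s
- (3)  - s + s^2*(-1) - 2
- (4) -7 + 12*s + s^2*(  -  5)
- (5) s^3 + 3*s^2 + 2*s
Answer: 4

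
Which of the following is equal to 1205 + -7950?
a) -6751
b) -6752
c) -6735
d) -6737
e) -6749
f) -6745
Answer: f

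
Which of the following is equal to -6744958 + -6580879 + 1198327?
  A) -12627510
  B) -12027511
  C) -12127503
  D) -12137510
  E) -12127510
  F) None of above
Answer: E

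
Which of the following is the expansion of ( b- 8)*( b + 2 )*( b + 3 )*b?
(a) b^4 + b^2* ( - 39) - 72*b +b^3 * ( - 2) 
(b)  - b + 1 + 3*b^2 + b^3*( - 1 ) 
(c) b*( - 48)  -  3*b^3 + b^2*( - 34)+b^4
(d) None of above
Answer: c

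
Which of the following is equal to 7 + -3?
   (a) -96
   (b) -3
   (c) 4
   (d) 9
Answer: c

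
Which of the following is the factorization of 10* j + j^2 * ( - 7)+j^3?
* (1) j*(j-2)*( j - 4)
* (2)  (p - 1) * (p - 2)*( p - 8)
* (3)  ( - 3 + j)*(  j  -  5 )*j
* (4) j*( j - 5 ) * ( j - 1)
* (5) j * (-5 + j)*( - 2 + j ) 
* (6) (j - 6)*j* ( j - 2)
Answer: 5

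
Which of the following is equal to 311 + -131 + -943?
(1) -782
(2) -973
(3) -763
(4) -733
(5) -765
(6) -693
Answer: 3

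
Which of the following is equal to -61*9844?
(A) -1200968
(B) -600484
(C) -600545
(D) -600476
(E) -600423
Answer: B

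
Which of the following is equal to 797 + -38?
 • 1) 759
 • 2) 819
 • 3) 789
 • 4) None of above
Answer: 1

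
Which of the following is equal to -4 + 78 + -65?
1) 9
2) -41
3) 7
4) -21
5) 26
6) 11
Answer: 1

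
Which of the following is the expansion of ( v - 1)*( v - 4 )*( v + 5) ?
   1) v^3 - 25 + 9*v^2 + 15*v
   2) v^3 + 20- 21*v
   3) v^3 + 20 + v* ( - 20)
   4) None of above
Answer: 2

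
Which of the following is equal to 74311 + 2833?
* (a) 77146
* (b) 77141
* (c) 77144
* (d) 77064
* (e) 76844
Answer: c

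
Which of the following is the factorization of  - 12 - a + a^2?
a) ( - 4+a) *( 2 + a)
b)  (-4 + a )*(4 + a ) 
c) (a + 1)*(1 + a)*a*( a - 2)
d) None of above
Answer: d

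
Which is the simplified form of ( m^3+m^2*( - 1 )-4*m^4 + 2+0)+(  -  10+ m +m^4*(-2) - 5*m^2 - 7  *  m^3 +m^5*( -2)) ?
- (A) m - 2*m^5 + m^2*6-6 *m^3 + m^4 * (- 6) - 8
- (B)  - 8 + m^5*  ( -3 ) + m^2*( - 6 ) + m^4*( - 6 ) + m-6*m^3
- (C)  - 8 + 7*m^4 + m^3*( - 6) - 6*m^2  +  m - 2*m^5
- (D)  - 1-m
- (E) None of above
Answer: E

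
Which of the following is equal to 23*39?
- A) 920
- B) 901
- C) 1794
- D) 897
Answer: D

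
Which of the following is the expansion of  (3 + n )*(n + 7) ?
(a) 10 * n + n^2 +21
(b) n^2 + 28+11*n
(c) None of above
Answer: a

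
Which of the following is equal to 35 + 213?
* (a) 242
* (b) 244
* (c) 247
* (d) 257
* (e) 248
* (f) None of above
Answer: e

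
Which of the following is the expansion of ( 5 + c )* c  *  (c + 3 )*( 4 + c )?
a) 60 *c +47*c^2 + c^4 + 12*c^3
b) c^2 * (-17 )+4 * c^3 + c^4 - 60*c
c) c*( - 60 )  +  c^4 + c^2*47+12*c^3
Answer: a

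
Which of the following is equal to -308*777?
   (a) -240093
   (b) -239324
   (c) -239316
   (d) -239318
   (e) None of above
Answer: c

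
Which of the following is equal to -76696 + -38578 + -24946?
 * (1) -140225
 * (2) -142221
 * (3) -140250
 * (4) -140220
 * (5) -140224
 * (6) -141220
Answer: 4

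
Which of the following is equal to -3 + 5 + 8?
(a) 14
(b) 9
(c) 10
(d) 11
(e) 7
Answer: c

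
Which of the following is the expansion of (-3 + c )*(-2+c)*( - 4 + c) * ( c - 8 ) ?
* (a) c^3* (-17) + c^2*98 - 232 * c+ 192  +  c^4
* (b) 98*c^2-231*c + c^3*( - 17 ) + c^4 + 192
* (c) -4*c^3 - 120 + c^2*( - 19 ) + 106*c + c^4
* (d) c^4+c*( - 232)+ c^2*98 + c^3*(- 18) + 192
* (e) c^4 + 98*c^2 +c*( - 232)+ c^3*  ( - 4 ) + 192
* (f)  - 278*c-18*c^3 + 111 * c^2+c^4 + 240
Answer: a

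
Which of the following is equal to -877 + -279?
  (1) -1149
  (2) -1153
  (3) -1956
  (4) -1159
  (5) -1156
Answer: 5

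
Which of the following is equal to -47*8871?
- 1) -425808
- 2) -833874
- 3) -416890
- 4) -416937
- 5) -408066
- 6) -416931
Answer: 4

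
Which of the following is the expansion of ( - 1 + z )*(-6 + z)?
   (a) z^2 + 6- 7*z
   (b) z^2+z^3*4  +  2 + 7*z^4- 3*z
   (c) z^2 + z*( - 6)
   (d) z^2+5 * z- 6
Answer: a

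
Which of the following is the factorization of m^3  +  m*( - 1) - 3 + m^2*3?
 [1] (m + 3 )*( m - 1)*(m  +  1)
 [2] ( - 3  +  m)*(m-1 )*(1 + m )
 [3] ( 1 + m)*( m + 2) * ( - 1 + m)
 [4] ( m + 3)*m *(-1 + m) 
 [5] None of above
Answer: 1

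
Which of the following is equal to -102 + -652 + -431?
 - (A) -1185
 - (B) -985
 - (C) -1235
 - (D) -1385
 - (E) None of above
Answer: A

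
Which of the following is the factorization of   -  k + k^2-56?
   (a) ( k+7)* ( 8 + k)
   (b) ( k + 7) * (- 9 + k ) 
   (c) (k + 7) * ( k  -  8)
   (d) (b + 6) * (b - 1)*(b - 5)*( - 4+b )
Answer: c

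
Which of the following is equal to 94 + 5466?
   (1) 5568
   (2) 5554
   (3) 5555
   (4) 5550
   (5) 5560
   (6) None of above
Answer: 5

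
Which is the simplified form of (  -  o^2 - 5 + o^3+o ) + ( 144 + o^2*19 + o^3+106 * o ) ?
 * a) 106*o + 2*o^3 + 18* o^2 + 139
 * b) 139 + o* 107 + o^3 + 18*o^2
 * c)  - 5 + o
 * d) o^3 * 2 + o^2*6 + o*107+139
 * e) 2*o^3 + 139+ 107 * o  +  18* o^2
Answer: e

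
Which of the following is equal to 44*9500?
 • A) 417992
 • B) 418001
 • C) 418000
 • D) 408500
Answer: C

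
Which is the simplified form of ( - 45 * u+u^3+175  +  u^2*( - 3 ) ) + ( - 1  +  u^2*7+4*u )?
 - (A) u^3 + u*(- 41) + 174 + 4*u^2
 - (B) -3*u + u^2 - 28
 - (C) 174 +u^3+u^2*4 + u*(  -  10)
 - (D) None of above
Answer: A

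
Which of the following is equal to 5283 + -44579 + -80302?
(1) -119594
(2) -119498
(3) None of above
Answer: 3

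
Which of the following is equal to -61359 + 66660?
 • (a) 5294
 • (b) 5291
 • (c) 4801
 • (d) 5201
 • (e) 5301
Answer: e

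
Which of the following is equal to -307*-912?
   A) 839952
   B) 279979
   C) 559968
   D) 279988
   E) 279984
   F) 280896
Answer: E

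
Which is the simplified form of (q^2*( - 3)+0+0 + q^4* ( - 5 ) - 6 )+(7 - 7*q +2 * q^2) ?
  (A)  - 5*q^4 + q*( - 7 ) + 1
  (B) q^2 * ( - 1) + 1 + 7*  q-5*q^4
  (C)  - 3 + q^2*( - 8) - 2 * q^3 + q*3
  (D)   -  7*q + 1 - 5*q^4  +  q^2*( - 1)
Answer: D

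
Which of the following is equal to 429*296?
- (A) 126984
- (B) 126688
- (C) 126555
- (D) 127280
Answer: A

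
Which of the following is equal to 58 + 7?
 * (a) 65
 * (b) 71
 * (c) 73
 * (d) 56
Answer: a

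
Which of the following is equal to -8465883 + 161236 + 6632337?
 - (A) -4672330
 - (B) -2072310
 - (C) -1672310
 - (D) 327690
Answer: C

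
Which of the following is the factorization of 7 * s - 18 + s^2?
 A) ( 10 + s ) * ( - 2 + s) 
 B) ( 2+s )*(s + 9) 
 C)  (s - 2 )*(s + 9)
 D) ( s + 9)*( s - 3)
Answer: C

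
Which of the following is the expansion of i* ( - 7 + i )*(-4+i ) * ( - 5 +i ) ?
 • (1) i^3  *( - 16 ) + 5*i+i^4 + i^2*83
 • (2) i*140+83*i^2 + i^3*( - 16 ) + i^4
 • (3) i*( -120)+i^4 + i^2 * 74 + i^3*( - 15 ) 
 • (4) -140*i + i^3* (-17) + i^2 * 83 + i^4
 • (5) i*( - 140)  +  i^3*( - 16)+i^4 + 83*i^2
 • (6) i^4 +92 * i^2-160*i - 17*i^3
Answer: 5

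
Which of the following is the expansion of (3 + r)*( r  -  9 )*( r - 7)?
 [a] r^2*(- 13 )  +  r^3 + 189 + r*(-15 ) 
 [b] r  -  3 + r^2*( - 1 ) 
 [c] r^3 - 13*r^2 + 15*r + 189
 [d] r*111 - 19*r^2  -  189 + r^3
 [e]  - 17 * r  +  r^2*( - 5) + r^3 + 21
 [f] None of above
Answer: c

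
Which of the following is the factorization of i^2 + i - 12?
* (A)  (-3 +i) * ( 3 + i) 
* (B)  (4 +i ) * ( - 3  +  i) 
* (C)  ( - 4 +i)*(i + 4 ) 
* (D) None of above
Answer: B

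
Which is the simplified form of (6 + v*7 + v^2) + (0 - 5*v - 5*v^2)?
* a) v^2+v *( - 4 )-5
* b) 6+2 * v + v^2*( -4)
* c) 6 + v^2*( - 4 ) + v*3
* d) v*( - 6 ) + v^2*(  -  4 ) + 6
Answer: b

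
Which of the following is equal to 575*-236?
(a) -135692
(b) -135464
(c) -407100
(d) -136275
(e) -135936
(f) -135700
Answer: f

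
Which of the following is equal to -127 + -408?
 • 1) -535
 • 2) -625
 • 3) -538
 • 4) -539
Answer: 1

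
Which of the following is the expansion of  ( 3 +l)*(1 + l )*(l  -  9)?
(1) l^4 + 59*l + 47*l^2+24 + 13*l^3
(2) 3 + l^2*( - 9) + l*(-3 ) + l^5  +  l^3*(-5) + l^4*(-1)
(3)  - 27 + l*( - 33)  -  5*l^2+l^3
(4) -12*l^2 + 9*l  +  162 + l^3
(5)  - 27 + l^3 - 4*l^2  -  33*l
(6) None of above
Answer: 3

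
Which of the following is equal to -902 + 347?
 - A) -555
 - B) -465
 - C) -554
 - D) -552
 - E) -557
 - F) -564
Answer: A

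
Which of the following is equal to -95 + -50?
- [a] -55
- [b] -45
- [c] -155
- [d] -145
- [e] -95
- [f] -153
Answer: d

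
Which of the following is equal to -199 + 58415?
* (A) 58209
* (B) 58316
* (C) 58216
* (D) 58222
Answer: C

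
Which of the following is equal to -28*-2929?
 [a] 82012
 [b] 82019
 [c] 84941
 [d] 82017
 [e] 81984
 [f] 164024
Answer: a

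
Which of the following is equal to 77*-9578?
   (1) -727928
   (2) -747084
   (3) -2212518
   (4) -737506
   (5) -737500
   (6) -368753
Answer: 4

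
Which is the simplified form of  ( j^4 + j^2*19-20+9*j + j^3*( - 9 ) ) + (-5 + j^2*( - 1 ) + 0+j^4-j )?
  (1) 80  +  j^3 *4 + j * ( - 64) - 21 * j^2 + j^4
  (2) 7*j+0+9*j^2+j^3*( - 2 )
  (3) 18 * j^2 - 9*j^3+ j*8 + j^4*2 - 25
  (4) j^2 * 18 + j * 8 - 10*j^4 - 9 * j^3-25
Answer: 3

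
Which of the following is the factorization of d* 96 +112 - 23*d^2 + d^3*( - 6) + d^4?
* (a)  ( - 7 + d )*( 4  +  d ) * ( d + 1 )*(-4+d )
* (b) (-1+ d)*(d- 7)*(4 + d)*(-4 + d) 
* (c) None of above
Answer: a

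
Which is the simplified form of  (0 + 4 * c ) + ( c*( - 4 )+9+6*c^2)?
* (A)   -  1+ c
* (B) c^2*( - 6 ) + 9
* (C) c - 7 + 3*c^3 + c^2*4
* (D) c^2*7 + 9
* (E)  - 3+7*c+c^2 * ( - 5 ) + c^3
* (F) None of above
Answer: F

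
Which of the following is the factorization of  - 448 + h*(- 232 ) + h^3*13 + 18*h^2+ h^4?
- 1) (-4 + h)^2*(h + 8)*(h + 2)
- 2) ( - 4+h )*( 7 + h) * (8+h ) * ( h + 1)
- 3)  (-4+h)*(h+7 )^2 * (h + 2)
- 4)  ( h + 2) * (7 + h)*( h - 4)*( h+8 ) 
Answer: 4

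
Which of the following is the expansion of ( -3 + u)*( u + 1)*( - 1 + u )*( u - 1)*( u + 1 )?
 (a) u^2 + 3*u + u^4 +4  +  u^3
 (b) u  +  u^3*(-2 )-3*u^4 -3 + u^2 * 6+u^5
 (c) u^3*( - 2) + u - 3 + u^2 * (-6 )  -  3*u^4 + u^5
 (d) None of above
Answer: b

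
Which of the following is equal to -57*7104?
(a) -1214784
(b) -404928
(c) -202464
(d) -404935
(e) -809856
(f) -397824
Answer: b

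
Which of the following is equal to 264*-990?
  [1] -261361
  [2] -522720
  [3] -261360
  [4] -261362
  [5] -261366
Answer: 3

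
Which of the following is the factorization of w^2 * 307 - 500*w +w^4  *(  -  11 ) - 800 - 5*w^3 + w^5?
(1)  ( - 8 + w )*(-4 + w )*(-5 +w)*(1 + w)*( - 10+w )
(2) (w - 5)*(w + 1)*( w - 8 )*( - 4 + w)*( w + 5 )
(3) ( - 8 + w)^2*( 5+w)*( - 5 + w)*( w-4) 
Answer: 2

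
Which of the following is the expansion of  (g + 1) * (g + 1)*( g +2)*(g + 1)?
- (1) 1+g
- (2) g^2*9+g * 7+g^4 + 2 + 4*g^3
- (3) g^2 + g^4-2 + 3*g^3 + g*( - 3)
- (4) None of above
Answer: 4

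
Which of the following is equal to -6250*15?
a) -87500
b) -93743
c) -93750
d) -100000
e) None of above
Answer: c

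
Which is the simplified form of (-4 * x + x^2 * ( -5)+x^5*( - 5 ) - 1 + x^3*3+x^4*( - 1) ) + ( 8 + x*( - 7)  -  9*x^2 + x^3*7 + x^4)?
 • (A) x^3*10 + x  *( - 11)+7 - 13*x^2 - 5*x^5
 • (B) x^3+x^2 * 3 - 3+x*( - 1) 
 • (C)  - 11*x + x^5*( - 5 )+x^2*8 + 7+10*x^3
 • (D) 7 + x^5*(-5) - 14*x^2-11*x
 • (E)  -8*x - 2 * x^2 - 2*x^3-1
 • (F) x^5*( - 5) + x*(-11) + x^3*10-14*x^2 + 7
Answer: F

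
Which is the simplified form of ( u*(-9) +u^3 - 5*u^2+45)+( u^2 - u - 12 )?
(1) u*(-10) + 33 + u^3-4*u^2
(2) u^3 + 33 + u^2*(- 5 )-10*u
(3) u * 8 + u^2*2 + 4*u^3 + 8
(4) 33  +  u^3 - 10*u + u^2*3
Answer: 1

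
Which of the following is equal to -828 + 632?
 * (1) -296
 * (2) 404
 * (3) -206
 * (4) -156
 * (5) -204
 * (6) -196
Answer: 6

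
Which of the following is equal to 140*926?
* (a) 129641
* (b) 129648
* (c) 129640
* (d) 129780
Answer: c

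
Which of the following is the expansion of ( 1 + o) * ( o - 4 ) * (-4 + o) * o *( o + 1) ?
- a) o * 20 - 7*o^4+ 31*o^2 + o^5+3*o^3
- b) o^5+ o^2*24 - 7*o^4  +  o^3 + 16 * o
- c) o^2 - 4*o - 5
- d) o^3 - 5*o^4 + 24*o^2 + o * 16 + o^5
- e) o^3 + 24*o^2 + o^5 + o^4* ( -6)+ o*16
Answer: e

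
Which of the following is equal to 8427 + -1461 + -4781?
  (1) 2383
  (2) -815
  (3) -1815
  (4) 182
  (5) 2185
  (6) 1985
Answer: 5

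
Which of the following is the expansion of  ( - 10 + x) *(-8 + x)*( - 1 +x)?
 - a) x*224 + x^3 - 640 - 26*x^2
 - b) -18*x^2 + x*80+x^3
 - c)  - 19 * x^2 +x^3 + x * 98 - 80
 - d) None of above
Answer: c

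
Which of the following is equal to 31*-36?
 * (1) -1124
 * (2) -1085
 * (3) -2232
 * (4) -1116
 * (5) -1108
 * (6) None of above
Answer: 4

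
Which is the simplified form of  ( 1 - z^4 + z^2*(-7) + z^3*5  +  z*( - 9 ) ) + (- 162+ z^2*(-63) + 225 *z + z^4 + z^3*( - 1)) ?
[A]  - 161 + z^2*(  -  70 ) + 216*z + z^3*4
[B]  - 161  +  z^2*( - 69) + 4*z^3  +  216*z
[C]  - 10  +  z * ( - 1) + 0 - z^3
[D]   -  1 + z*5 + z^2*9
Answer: A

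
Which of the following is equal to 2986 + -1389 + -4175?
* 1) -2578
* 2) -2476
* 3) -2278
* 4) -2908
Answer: 1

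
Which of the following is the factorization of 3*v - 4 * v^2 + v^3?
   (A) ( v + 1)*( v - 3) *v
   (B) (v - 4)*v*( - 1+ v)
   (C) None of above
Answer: C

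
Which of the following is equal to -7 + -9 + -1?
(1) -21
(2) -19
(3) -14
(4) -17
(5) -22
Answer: 4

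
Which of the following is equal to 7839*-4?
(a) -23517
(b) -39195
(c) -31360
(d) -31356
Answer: d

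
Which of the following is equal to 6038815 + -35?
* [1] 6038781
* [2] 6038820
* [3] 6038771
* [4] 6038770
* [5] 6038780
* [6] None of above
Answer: 5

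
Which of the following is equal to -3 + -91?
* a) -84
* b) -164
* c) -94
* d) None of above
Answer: c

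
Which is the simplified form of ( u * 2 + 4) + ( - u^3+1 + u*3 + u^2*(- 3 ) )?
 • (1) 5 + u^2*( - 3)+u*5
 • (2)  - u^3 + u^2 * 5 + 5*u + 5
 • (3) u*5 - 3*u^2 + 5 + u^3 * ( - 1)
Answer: 3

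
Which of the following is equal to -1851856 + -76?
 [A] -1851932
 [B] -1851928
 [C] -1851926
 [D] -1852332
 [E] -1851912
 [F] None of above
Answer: A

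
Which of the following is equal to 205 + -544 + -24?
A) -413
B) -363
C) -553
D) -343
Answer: B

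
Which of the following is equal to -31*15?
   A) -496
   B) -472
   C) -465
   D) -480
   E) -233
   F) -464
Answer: C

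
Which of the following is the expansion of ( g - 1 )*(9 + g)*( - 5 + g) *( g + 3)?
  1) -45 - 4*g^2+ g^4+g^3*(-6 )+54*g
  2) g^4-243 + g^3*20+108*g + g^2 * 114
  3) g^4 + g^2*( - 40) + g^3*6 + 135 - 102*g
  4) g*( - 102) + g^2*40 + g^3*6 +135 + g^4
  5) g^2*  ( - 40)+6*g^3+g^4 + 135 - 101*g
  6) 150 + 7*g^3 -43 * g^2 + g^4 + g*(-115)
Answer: 3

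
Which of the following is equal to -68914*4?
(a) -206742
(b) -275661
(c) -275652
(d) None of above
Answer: d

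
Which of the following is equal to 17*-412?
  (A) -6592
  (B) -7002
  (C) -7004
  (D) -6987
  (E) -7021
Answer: C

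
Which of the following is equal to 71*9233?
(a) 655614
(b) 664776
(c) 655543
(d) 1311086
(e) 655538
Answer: c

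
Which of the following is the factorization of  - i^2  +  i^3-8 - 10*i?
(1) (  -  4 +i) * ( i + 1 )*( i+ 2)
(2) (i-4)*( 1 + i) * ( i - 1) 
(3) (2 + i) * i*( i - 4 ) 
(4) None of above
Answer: 1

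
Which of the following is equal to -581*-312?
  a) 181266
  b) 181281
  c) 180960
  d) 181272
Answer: d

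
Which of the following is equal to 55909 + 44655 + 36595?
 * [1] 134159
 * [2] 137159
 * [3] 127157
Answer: 2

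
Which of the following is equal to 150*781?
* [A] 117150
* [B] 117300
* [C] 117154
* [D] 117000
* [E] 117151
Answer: A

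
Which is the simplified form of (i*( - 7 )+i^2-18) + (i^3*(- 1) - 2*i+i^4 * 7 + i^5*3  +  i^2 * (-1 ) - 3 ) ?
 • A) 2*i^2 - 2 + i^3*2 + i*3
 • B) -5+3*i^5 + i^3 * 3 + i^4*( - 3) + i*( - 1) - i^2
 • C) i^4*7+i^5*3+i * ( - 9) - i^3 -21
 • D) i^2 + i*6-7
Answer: C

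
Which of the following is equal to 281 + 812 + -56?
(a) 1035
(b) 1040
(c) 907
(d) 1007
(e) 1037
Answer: e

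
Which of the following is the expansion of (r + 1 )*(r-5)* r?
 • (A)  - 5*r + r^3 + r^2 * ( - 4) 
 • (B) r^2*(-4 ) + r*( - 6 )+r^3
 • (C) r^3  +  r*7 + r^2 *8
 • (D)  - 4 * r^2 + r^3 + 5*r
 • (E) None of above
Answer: A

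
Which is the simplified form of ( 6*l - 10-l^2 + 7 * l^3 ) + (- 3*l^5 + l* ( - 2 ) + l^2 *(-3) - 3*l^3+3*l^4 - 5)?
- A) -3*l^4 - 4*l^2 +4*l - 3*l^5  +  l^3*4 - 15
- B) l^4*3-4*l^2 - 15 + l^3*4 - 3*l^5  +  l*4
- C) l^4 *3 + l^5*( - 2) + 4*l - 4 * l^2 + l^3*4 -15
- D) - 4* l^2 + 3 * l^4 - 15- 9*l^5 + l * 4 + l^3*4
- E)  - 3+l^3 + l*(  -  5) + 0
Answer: B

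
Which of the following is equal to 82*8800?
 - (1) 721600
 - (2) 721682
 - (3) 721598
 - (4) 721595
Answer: 1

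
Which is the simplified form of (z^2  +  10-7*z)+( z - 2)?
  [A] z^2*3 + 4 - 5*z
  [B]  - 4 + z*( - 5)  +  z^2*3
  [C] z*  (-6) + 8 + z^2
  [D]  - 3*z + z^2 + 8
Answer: C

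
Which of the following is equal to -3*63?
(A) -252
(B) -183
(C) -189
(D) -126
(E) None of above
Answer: C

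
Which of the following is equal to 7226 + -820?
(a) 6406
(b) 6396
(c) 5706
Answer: a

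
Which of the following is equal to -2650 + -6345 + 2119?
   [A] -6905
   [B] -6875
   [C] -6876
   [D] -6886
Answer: C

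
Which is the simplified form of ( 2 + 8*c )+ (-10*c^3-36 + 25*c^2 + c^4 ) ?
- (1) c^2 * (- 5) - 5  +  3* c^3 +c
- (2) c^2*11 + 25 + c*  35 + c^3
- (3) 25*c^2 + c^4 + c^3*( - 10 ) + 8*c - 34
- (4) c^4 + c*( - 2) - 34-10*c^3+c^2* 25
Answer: 3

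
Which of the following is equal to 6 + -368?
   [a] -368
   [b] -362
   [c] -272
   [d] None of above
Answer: b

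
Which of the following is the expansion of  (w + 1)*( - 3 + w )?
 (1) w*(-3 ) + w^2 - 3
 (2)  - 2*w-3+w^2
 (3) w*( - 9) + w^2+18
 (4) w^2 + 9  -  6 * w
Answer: 2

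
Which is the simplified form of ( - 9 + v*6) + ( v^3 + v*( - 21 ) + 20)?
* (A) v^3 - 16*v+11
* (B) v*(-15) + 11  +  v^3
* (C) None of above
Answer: B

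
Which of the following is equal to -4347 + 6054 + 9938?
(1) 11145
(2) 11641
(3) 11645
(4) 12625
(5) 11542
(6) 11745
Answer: 3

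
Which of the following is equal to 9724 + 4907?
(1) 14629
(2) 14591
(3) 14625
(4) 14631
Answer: 4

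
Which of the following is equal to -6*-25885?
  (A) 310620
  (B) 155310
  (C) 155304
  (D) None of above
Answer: B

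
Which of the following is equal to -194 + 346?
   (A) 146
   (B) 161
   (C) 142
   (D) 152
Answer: D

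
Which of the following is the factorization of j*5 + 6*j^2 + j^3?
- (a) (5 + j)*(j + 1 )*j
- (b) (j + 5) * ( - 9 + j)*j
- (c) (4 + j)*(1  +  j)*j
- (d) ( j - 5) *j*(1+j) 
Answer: a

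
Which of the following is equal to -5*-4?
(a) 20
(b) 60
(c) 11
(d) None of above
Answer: a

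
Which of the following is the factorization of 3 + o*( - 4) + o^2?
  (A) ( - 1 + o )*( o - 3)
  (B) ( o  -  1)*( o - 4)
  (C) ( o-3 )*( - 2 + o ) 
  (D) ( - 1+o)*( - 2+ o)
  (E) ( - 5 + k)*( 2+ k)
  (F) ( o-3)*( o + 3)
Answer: A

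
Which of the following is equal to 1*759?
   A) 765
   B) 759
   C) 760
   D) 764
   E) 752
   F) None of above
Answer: B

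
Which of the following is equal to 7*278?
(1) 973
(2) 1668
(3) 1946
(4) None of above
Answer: 3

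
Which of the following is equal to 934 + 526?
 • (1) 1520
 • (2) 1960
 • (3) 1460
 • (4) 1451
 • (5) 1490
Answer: 3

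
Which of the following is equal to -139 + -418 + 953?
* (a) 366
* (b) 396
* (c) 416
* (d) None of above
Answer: b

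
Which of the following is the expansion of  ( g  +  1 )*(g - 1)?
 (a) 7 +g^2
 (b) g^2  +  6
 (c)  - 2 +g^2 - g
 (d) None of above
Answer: d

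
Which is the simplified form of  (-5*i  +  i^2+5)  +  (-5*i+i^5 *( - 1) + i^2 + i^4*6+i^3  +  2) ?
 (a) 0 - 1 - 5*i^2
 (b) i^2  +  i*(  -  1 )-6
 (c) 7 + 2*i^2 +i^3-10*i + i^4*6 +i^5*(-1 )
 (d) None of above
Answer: c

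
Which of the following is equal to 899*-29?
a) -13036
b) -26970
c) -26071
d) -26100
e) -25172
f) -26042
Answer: c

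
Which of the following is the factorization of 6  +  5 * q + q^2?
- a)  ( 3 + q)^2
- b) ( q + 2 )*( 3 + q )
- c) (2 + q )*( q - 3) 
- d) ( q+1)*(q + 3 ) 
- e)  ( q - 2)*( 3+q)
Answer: b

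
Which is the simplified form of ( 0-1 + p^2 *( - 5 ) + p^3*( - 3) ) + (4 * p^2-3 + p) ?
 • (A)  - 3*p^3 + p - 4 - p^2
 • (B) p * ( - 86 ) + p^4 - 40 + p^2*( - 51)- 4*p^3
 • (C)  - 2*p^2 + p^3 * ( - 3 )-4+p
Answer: A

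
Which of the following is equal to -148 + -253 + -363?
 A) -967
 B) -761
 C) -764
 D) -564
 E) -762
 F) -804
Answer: C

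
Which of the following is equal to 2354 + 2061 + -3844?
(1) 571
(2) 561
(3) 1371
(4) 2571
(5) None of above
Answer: 1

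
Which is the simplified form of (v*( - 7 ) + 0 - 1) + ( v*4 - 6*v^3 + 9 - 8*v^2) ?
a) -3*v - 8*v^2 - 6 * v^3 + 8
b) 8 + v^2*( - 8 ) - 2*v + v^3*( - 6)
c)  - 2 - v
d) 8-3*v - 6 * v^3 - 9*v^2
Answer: a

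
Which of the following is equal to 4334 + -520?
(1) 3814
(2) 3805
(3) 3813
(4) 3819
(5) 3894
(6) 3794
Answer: 1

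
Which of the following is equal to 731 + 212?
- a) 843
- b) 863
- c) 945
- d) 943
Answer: d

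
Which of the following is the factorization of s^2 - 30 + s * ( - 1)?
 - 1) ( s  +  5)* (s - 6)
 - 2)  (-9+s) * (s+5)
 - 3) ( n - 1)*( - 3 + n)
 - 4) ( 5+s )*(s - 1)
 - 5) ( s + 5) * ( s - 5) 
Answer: 1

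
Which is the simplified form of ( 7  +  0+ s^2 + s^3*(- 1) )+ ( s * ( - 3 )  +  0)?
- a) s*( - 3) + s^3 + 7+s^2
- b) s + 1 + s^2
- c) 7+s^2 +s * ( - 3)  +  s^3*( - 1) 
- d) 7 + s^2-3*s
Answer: c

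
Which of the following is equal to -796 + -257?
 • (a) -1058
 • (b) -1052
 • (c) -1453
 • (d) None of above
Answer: d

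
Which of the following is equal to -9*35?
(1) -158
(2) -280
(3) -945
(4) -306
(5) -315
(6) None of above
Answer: 5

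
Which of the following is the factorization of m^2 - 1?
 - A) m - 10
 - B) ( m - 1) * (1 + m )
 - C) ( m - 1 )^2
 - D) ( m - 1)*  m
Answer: B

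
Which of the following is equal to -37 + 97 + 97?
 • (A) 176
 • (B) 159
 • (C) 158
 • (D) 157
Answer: D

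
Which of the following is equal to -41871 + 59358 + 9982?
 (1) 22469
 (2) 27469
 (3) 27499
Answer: 2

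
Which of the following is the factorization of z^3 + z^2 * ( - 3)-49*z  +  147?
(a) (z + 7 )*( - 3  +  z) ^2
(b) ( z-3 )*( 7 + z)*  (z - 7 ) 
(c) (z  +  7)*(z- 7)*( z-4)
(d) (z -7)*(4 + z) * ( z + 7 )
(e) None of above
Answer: b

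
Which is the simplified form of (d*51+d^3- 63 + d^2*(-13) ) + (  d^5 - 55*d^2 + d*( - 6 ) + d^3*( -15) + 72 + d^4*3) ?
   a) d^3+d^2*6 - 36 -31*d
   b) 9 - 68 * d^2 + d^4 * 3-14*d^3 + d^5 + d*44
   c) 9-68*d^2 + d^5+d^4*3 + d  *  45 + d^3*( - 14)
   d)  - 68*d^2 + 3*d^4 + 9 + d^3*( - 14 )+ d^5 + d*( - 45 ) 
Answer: c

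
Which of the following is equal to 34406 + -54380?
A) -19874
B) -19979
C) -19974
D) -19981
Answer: C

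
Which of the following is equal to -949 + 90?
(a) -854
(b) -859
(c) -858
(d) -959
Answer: b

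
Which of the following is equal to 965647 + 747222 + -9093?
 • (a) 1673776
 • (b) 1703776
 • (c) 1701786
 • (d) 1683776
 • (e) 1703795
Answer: b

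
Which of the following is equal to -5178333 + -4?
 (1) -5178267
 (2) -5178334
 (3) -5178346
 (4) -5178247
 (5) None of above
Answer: 5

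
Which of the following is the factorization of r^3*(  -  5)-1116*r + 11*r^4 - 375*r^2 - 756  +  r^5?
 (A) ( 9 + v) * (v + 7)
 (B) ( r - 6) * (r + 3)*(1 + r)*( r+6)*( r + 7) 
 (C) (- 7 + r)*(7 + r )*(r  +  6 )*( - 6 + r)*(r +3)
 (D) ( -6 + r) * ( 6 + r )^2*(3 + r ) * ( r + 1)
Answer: B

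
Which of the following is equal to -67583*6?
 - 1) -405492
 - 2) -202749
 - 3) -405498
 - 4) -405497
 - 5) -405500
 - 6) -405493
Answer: 3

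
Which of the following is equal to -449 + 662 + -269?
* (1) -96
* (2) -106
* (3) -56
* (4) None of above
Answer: 3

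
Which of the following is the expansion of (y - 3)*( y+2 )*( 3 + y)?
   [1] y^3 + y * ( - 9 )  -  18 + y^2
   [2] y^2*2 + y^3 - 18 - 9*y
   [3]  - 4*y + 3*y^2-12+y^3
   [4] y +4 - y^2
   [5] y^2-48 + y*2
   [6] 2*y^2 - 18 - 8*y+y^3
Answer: 2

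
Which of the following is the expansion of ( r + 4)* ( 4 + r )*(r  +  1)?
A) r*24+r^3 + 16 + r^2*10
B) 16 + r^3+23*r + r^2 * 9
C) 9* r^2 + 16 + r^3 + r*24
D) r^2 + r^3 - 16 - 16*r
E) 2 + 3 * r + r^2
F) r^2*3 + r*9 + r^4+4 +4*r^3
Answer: C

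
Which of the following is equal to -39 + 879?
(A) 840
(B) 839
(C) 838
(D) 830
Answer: A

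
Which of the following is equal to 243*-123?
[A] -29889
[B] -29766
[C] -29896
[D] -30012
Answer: A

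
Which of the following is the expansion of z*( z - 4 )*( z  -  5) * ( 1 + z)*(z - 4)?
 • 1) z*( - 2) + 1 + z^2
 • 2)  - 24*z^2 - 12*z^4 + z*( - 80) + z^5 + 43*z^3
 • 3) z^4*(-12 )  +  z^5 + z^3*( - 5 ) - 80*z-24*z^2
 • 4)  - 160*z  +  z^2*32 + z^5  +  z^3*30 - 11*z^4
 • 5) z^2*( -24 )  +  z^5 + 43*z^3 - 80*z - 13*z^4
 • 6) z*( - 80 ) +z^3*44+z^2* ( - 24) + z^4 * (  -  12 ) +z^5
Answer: 2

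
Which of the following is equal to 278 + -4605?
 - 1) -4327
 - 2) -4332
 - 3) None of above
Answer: 1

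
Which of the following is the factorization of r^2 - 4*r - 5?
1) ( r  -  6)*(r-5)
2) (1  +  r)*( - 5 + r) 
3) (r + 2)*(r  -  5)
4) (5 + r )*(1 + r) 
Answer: 2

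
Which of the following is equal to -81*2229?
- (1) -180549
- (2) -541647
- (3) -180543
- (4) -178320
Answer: 1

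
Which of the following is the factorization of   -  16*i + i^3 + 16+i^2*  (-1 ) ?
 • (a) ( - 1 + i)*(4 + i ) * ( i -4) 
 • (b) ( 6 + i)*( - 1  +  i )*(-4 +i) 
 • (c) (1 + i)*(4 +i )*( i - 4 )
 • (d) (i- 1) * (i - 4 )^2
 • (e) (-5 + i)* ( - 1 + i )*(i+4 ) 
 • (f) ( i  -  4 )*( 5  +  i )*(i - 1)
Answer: a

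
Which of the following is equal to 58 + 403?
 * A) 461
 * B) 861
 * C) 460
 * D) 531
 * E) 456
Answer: A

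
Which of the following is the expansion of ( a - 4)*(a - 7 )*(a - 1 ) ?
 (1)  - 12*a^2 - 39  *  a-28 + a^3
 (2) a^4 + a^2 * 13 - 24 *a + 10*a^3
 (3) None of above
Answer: 3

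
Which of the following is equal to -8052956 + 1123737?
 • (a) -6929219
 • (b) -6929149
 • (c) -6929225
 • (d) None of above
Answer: a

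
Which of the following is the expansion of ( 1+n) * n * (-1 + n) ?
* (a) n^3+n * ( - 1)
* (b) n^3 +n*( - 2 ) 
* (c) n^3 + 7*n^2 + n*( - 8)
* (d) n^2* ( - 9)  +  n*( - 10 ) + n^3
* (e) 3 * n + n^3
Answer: a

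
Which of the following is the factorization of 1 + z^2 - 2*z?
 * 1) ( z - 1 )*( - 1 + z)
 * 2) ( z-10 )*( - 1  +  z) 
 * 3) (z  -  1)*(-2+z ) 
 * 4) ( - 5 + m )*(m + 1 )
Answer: 1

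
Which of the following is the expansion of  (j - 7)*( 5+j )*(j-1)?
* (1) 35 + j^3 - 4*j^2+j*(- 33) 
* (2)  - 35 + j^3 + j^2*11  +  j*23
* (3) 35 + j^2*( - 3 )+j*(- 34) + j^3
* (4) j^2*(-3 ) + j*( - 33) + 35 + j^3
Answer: 4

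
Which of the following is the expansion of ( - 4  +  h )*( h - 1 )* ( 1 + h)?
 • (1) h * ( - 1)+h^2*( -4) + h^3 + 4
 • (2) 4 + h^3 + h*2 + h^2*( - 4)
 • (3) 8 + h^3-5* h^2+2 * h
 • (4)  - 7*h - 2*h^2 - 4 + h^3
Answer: 1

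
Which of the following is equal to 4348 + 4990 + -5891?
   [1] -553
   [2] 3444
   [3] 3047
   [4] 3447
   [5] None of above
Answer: 4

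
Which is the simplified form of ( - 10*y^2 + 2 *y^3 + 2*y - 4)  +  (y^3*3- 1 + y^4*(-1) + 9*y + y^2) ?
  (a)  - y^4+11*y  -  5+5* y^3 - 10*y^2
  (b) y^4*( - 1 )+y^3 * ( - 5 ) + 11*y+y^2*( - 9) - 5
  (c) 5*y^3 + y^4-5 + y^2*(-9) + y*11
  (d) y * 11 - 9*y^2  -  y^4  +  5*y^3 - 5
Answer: d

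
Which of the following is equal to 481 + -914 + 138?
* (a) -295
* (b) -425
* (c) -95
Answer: a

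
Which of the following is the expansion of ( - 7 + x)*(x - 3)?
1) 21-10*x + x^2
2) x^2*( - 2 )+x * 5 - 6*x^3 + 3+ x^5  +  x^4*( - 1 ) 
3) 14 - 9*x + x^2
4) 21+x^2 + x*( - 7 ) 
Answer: 1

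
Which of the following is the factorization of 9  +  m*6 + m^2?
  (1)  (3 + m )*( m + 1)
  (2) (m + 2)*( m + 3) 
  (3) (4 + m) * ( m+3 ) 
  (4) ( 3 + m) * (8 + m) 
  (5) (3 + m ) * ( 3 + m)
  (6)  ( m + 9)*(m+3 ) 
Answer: 5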